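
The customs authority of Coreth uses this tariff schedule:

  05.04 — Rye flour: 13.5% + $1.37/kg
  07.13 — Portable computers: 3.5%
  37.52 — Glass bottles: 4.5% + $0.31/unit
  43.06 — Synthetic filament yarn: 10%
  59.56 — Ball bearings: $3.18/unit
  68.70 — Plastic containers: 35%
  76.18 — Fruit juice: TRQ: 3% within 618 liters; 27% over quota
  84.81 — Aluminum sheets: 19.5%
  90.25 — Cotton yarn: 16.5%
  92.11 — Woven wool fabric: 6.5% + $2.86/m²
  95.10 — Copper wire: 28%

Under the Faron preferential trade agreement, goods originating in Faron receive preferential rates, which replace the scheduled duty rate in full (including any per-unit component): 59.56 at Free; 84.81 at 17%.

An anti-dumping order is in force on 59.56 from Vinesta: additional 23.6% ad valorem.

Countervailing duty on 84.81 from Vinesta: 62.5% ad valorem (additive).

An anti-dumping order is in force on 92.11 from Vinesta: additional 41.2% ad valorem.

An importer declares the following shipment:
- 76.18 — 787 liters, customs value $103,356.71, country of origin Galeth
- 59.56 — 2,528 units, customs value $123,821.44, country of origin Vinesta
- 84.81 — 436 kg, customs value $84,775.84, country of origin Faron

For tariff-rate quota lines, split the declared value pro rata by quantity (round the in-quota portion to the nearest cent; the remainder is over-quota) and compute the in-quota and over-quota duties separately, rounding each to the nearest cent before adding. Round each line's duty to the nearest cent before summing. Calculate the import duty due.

Line 1 (76.18, Galeth, 787 liters, $103,356.71):
Code 76.18 is under a tariff-rate quota (threshold 618 liters). In-quota: 618 liters at 3%; over-quota: 169 liters at 27%.
Pro-rata value split: in-quota = $103,356.71 × 618/787 = $81,161.94; over-quota = $103,356.71 − $81,161.94 = $22,194.77.
In-quota duty = $81,161.94 × 3% = $2,434.86. Over-quota duty = $22,194.77 × 27% = $5,992.59.
Line duty = $2,434.86 + $5,992.59 = $8,427.45.
Line 2 (59.56, Vinesta, 2,528 units, $123,821.44):
Base rate for 59.56 is $3.18/unit.
59.56 has an FTA preferential rate, but origin Vinesta is not Faron; base rate stands.
Additional duty on 59.56 from Vinesta: +23.6% ad valorem. Applied ad valorem rate = 23.6%.
Duty = $123,821.44 × 23.6% + 2,528 × $3.18 = $37,260.90.
Line 3 (84.81, Faron, 436 kg, $84,775.84):
Base rate for 84.81 is 19.5%.
Origin Faron qualifies under the Coreth–Faron agreement and 84.81 is covered: preferential rate 17% applies instead.
The additional-duty order on 84.81 targets Vinesta, not Faron; it does not apply.
Duty = $84,775.84 × 17% = $14,411.89.
Total = $8,427.45 + $37,260.90 + $14,411.89 = $60,100.24.

$60,100.24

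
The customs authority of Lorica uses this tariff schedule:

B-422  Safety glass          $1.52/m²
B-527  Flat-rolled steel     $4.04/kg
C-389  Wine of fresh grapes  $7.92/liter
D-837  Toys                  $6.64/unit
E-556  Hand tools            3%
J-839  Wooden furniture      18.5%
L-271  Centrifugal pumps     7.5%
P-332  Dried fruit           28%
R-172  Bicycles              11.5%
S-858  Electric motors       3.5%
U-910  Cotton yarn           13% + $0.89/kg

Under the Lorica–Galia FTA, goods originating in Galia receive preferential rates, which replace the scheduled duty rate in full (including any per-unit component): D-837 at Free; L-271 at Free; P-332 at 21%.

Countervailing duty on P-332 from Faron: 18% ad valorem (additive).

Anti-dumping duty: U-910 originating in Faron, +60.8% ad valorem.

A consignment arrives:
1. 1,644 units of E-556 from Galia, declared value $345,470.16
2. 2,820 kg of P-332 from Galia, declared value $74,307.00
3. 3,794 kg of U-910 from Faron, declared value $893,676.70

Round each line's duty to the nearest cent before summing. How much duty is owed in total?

Line 1 (E-556, Galia, 1,644 units, $345,470.16):
Base rate for E-556 is 3%.
Origin Galia is the FTA partner but E-556 is not on the preference list; base rate stands.
Duty = $345,470.16 × 3% = $10,364.10.
Line 2 (P-332, Galia, 2,820 kg, $74,307.00):
Base rate for P-332 is 28%.
Origin Galia qualifies under the Lorica–Galia agreement and P-332 is covered: preferential rate 21% applies instead.
The additional-duty order on P-332 targets Faron, not Galia; it does not apply.
Duty = $74,307.00 × 21% = $15,604.47.
Line 3 (U-910, Faron, 3,794 kg, $893,676.70):
Base rate for U-910 is 13% + $0.89/kg.
Additional duty on U-910 from Faron: +60.8%. Applied ad valorem rate: 13% + 60.8% = 73.8%.
Duty = $893,676.70 × 73.8% + 3,794 × $0.89 = $662,910.06.
Total = $10,364.10 + $15,604.47 + $662,910.06 = $688,878.63.

$688,878.63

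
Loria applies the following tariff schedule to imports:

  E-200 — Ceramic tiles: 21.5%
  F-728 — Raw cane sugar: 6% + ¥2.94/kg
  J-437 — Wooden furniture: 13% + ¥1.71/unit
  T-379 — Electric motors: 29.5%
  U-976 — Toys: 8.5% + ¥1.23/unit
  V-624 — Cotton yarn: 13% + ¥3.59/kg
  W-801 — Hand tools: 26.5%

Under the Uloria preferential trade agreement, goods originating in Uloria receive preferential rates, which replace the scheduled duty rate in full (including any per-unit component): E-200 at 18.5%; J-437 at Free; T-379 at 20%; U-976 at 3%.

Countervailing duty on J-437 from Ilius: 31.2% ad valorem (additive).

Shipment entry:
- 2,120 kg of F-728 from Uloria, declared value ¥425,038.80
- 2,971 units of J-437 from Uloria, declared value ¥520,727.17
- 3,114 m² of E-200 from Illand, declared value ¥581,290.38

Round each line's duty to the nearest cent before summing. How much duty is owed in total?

Line 1 (F-728, Uloria, 2,120 kg, ¥425,038.80):
Base rate for F-728 is 6% + ¥2.94/kg.
Origin Uloria is the FTA partner but F-728 is not on the preference list; base rate stands.
Duty = ¥425,038.80 × 6% + 2,120 × ¥2.94 = ¥31,735.13.
Line 2 (J-437, Uloria, 2,971 units, ¥520,727.17):
Base rate for J-437 is 13% + ¥1.71/unit.
Origin Uloria qualifies under the Loria–Uloria agreement and J-437 is covered: preferential rate Free applies instead.
The additional-duty order on J-437 targets Ilius, not Uloria; it does not apply.
Duty = ¥520,727.17 × 0% = ¥0.00.
Line 3 (E-200, Illand, 3,114 m², ¥581,290.38):
Base rate for E-200 is 21.5%.
E-200 has an FTA preferential rate, but origin Illand is not Uloria; base rate stands.
Duty = ¥581,290.38 × 21.5% = ¥124,977.43.
Total = ¥31,735.13 + ¥0.00 + ¥124,977.43 = ¥156,712.56.

¥156,712.56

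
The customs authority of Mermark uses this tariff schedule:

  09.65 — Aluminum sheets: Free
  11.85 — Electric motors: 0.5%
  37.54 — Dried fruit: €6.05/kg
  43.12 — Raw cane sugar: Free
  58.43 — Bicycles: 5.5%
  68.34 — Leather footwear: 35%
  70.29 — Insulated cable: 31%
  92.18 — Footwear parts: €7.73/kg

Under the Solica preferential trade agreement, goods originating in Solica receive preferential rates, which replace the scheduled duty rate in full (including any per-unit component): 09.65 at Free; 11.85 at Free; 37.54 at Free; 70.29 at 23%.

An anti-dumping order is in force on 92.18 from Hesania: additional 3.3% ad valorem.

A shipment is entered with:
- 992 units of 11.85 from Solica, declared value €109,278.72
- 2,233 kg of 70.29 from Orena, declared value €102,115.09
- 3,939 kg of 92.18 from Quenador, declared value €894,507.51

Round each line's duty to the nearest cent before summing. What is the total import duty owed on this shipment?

Line 1 (11.85, Solica, 992 units, €109,278.72):
Base rate for 11.85 is 0.5%.
Origin Solica qualifies under the Mermark–Solica agreement and 11.85 is covered: preferential rate Free applies instead.
Duty = €109,278.72 × 0% = €0.00.
Line 2 (70.29, Orena, 2,233 kg, €102,115.09):
Base rate for 70.29 is 31%.
70.29 has an FTA preferential rate, but origin Orena is not Solica; base rate stands.
Duty = €102,115.09 × 31% = €31,655.68.
Line 3 (92.18, Quenador, 3,939 kg, €894,507.51):
Base rate for 92.18 is €7.73/kg.
The additional-duty order on 92.18 targets Hesania, not Quenador; it does not apply.
Duty = 3,939 × €7.73 = €30,448.47.
Total = €0.00 + €31,655.68 + €30,448.47 = €62,104.15.

€62,104.15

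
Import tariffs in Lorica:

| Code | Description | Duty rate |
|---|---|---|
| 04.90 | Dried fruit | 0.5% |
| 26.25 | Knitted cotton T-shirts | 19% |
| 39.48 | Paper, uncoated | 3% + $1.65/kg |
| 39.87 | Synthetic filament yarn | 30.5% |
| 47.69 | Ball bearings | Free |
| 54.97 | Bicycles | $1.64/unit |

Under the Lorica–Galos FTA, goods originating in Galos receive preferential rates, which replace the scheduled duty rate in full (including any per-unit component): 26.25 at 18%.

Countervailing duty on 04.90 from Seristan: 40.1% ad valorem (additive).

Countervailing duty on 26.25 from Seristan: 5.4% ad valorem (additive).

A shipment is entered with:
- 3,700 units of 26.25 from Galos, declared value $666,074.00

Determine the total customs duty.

Line 1 (26.25, Galos, 3,700 units, $666,074.00):
Base rate for 26.25 is 19%.
Origin Galos qualifies under the Lorica–Galos agreement and 26.25 is covered: preferential rate 18% applies instead.
The additional-duty order on 26.25 targets Seristan, not Galos; it does not apply.
Duty = $666,074.00 × 18% = $119,893.32.

$119,893.32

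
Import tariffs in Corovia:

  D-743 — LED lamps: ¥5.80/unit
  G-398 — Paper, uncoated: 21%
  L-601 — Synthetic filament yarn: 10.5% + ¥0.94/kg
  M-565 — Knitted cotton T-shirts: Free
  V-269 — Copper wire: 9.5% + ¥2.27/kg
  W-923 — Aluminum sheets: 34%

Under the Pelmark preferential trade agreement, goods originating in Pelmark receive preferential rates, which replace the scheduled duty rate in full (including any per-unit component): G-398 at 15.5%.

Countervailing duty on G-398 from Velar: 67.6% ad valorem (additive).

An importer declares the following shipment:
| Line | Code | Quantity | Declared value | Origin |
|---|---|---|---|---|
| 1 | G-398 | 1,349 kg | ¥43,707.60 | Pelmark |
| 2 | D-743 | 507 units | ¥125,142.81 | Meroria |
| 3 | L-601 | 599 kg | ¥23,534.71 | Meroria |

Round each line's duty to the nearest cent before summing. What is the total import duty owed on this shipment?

Line 1 (G-398, Pelmark, 1,349 kg, ¥43,707.60):
Base rate for G-398 is 21%.
Origin Pelmark qualifies under the Corovia–Pelmark agreement and G-398 is covered: preferential rate 15.5% applies instead.
The additional-duty order on G-398 targets Velar, not Pelmark; it does not apply.
Duty = ¥43,707.60 × 15.5% = ¥6,774.68.
Line 2 (D-743, Meroria, 507 units, ¥125,142.81):
Base rate for D-743 is ¥5.80/unit.
Duty = 507 × ¥5.80 = ¥2,940.60.
Line 3 (L-601, Meroria, 599 kg, ¥23,534.71):
Base rate for L-601 is 10.5% + ¥0.94/kg.
Duty = ¥23,534.71 × 10.5% + 599 × ¥0.94 = ¥3,034.20.
Total = ¥6,774.68 + ¥2,940.60 + ¥3,034.20 = ¥12,749.48.

¥12,749.48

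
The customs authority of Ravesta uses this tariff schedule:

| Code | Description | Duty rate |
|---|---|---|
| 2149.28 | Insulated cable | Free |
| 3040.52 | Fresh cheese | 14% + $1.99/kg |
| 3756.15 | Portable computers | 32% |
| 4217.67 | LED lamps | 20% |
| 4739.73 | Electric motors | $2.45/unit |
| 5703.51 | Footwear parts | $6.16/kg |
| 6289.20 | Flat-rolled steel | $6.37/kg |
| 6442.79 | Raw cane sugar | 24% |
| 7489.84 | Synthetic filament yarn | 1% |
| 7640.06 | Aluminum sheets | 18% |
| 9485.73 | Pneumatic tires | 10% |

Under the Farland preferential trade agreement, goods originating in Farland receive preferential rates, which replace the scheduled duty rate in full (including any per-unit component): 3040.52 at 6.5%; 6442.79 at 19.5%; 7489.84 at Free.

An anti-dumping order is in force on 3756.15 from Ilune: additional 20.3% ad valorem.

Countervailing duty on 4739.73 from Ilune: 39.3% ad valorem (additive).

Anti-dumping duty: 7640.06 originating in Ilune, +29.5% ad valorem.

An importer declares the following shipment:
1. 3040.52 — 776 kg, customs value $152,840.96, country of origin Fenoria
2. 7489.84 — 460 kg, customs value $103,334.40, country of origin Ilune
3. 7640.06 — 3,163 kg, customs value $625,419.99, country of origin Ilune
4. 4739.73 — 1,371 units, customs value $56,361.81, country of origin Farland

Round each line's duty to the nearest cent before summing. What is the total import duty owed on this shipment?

$324,408.76

Line 1 (3040.52, Fenoria, 776 kg, $152,840.96):
Base rate for 3040.52 is 14% + $1.99/kg.
3040.52 has an FTA preferential rate, but origin Fenoria is not Farland; base rate stands.
Duty = $152,840.96 × 14% + 776 × $1.99 = $22,941.97.
Line 2 (7489.84, Ilune, 460 kg, $103,334.40):
Base rate for 7489.84 is 1%.
7489.84 has an FTA preferential rate, but origin Ilune is not Farland; base rate stands.
Duty = $103,334.40 × 1% = $1,033.34.
Line 3 (7640.06, Ilune, 3,163 kg, $625,419.99):
Base rate for 7640.06 is 18%.
Additional duty on 7640.06 from Ilune: +29.5%. Applied ad valorem rate: 18% + 29.5% = 47.5%.
Duty = $625,419.99 × 47.5% = $297,074.50.
Line 4 (4739.73, Farland, 1,371 units, $56,361.81):
Base rate for 4739.73 is $2.45/unit.
Origin Farland is the FTA partner but 4739.73 is not on the preference list; base rate stands.
The additional-duty order on 4739.73 targets Ilune, not Farland; it does not apply.
Duty = 1,371 × $2.45 = $3,358.95.
Total = $22,941.97 + $1,033.34 + $297,074.50 + $3,358.95 = $324,408.76.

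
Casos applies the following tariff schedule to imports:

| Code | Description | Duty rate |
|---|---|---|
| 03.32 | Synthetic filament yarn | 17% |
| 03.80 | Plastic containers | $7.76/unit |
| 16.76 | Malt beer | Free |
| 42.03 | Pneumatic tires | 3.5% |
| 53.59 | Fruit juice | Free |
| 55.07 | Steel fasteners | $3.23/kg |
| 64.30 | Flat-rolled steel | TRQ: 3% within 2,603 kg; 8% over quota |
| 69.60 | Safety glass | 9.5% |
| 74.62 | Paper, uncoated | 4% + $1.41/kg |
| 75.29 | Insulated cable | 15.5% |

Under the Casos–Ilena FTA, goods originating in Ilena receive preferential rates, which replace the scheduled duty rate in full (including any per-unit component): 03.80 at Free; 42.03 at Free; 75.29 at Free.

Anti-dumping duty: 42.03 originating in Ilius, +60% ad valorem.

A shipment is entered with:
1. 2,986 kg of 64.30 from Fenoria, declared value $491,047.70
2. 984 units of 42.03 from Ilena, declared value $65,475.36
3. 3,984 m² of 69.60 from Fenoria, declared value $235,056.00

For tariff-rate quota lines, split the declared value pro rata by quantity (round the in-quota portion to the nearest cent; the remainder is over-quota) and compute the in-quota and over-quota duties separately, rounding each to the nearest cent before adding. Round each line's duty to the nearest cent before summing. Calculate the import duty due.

$40,210.97

Line 1 (64.30, Fenoria, 2,986 kg, $491,047.70):
Code 64.30 is under a tariff-rate quota (threshold 2,603 kg). In-quota: 2,603 kg at 3%; over-quota: 383 kg at 8%.
Pro-rata value split: in-quota = $491,047.70 × 2,603/2,986 = $428,063.35; over-quota = $491,047.70 − $428,063.35 = $62,984.35.
In-quota duty = $428,063.35 × 3% = $12,841.90. Over-quota duty = $62,984.35 × 8% = $5,038.75.
Line duty = $12,841.90 + $5,038.75 = $17,880.65.
Line 2 (42.03, Ilena, 984 units, $65,475.36):
Base rate for 42.03 is 3.5%.
Origin Ilena qualifies under the Casos–Ilena agreement and 42.03 is covered: preferential rate Free applies instead.
The additional-duty order on 42.03 targets Ilius, not Ilena; it does not apply.
Duty = $65,475.36 × 0% = $0.00.
Line 3 (69.60, Fenoria, 3,984 m², $235,056.00):
Base rate for 69.60 is 9.5%.
Duty = $235,056.00 × 9.5% = $22,330.32.
Total = $17,880.65 + $0.00 + $22,330.32 = $40,210.97.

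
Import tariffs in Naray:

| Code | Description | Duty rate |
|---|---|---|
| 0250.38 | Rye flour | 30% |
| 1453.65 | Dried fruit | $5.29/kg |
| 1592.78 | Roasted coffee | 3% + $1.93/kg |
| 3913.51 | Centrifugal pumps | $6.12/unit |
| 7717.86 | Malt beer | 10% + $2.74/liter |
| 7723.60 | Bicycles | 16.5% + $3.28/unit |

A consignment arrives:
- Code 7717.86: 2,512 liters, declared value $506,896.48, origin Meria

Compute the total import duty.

Line 1 (7717.86, Meria, 2,512 liters, $506,896.48):
Base rate for 7717.86 is 10% + $2.74/liter.
Duty = $506,896.48 × 10% + 2,512 × $2.74 = $57,572.53.

$57,572.53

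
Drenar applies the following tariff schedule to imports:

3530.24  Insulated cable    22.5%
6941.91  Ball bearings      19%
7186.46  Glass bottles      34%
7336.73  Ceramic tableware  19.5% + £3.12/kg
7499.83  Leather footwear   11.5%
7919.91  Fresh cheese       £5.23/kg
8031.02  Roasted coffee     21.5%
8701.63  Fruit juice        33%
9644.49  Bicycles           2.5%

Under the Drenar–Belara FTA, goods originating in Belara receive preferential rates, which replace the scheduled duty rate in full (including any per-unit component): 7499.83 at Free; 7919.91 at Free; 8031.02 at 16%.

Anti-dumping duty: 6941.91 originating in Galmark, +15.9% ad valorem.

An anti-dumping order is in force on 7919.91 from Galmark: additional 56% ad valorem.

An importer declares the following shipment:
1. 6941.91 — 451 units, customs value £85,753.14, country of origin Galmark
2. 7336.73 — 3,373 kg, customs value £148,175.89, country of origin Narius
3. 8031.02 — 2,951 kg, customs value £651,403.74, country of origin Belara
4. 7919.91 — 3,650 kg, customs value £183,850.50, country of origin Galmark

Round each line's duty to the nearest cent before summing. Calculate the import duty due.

Line 1 (6941.91, Galmark, 451 units, £85,753.14):
Base rate for 6941.91 is 19%.
Additional duty on 6941.91 from Galmark: +15.9%. Applied ad valorem rate: 19% + 15.9% = 34.9%.
Duty = £85,753.14 × 34.9% = £29,927.85.
Line 2 (7336.73, Narius, 3,373 kg, £148,175.89):
Base rate for 7336.73 is 19.5% + £3.12/kg.
Duty = £148,175.89 × 19.5% + 3,373 × £3.12 = £39,418.06.
Line 3 (8031.02, Belara, 2,951 kg, £651,403.74):
Base rate for 8031.02 is 21.5%.
Origin Belara qualifies under the Drenar–Belara agreement and 8031.02 is covered: preferential rate 16% applies instead.
Duty = £651,403.74 × 16% = £104,224.60.
Line 4 (7919.91, Galmark, 3,650 kg, £183,850.50):
Base rate for 7919.91 is £5.23/kg.
7919.91 has an FTA preferential rate, but origin Galmark is not Belara; base rate stands.
Additional duty on 7919.91 from Galmark: +56% ad valorem. Applied ad valorem rate = 56%.
Duty = £183,850.50 × 56% + 3,650 × £5.23 = £122,045.78.
Total = £29,927.85 + £39,418.06 + £104,224.60 + £122,045.78 = £295,616.29.

£295,616.29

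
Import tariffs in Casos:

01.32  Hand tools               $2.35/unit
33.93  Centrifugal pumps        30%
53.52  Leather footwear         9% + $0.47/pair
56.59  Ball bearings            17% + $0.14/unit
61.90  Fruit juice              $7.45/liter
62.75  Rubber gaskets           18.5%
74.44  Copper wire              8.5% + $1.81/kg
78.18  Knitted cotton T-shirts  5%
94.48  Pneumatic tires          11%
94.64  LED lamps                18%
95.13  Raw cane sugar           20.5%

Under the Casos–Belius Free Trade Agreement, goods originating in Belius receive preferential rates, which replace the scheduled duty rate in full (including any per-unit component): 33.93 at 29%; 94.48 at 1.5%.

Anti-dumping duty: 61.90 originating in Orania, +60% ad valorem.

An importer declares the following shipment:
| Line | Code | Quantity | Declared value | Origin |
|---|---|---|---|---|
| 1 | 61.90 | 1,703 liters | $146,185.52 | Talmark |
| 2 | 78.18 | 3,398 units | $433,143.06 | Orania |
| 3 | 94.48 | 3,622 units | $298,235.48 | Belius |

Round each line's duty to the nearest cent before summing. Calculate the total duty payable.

$38,818.03

Line 1 (61.90, Talmark, 1,703 liters, $146,185.52):
Base rate for 61.90 is $7.45/liter.
The additional-duty order on 61.90 targets Orania, not Talmark; it does not apply.
Duty = 1,703 × $7.45 = $12,687.35.
Line 2 (78.18, Orania, 3,398 units, $433,143.06):
Base rate for 78.18 is 5%.
Duty = $433,143.06 × 5% = $21,657.15.
Line 3 (94.48, Belius, 3,622 units, $298,235.48):
Base rate for 94.48 is 11%.
Origin Belius qualifies under the Casos–Belius agreement and 94.48 is covered: preferential rate 1.5% applies instead.
Duty = $298,235.48 × 1.5% = $4,473.53.
Total = $12,687.35 + $21,657.15 + $4,473.53 = $38,818.03.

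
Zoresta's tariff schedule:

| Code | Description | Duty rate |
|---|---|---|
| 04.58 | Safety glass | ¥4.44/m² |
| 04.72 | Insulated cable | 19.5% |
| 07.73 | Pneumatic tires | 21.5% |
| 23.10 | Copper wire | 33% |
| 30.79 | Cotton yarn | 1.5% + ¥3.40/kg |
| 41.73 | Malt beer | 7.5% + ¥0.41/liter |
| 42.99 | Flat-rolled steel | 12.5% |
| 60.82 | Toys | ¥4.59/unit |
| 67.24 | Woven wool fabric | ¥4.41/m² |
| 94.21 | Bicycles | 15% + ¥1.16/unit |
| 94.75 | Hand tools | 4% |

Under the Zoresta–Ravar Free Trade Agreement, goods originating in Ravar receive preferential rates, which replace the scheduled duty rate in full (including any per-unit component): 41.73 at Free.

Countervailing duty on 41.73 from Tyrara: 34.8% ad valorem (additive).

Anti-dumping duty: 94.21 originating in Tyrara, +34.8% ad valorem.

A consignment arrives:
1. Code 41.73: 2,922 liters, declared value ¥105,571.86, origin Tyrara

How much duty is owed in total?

Line 1 (41.73, Tyrara, 2,922 liters, ¥105,571.86):
Base rate for 41.73 is 7.5% + ¥0.41/liter.
41.73 has an FTA preferential rate, but origin Tyrara is not Ravar; base rate stands.
Additional duty on 41.73 from Tyrara: +34.8%. Applied ad valorem rate: 7.5% + 34.8% = 42.3%.
Duty = ¥105,571.86 × 42.3% + 2,922 × ¥0.41 = ¥45,854.92.

¥45,854.92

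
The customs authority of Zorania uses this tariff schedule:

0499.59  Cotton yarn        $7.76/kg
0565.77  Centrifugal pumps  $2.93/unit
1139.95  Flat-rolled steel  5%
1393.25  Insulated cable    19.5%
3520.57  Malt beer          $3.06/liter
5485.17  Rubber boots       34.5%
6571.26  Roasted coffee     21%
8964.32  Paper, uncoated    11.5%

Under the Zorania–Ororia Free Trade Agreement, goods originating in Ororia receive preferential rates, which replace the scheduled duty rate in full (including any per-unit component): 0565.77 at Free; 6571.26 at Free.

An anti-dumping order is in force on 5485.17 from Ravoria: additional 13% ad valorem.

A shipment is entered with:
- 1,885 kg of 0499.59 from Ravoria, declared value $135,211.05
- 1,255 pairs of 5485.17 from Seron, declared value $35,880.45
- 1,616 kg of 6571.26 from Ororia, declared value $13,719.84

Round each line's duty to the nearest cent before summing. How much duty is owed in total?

$27,006.36

Line 1 (0499.59, Ravoria, 1,885 kg, $135,211.05):
Base rate for 0499.59 is $7.76/kg.
Duty = 1,885 × $7.76 = $14,627.60.
Line 2 (5485.17, Seron, 1,255 pairs, $35,880.45):
Base rate for 5485.17 is 34.5%.
The additional-duty order on 5485.17 targets Ravoria, not Seron; it does not apply.
Duty = $35,880.45 × 34.5% = $12,378.76.
Line 3 (6571.26, Ororia, 1,616 kg, $13,719.84):
Base rate for 6571.26 is 21%.
Origin Ororia qualifies under the Zorania–Ororia agreement and 6571.26 is covered: preferential rate Free applies instead.
Duty = $13,719.84 × 0% = $0.00.
Total = $14,627.60 + $12,378.76 + $0.00 = $27,006.36.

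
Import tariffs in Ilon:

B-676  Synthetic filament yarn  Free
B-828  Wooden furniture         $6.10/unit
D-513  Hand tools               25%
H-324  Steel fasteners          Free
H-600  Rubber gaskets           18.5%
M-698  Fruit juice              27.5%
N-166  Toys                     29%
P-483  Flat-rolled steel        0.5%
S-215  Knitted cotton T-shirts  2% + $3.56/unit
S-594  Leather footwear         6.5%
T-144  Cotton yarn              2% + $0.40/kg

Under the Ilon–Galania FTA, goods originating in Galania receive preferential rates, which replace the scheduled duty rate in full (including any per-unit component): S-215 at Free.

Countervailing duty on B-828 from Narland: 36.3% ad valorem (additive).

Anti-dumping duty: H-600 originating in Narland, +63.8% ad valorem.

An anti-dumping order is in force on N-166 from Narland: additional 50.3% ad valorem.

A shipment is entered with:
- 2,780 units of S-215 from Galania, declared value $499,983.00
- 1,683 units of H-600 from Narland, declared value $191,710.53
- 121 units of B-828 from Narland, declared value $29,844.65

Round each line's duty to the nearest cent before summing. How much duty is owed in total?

Line 1 (S-215, Galania, 2,780 units, $499,983.00):
Base rate for S-215 is 2% + $3.56/unit.
Origin Galania qualifies under the Ilon–Galania agreement and S-215 is covered: preferential rate Free applies instead.
Duty = $499,983.00 × 0% = $0.00.
Line 2 (H-600, Narland, 1,683 units, $191,710.53):
Base rate for H-600 is 18.5%.
Additional duty on H-600 from Narland: +63.8%. Applied ad valorem rate: 18.5% + 63.8% = 82.3%.
Duty = $191,710.53 × 82.3% = $157,777.77.
Line 3 (B-828, Narland, 121 units, $29,844.65):
Base rate for B-828 is $6.10/unit.
Additional duty on B-828 from Narland: +36.3% ad valorem. Applied ad valorem rate = 36.3%.
Duty = $29,844.65 × 36.3% + 121 × $6.10 = $11,571.71.
Total = $0.00 + $157,777.77 + $11,571.71 = $169,349.48.

$169,349.48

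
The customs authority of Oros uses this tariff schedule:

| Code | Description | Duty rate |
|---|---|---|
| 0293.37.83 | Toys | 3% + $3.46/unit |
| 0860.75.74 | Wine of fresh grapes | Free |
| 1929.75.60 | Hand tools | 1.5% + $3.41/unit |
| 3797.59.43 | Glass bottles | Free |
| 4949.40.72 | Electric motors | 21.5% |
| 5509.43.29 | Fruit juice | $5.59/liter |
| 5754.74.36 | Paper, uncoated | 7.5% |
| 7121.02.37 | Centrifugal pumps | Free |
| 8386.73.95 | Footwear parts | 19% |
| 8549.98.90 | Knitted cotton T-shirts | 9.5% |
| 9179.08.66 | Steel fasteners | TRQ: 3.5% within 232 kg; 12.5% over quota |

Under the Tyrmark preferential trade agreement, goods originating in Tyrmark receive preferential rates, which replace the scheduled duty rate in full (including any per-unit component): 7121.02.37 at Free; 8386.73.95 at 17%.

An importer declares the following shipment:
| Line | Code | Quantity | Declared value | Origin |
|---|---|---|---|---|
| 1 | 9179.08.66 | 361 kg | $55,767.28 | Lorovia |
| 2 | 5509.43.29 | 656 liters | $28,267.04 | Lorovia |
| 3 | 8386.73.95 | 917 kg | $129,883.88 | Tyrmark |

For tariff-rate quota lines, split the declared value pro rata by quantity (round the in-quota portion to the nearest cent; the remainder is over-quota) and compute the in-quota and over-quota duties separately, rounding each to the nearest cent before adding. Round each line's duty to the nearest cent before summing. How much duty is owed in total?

$29,492.67

Line 1 (9179.08.66, Lorovia, 361 kg, $55,767.28):
Code 9179.08.66 is under a tariff-rate quota (threshold 232 kg). In-quota: 232 kg at 3.5%; over-quota: 129 kg at 12.5%.
Pro-rata value split: in-quota = $55,767.28 × 232/361 = $35,839.36; over-quota = $55,767.28 − $35,839.36 = $19,927.92.
In-quota duty = $35,839.36 × 3.5% = $1,254.38. Over-quota duty = $19,927.92 × 12.5% = $2,490.99.
Line duty = $1,254.38 + $2,490.99 = $3,745.37.
Line 2 (5509.43.29, Lorovia, 656 liters, $28,267.04):
Base rate for 5509.43.29 is $5.59/liter.
Duty = 656 × $5.59 = $3,667.04.
Line 3 (8386.73.95, Tyrmark, 917 kg, $129,883.88):
Base rate for 8386.73.95 is 19%.
Origin Tyrmark qualifies under the Oros–Tyrmark agreement and 8386.73.95 is covered: preferential rate 17% applies instead.
Duty = $129,883.88 × 17% = $22,080.26.
Total = $3,745.37 + $3,667.04 + $22,080.26 = $29,492.67.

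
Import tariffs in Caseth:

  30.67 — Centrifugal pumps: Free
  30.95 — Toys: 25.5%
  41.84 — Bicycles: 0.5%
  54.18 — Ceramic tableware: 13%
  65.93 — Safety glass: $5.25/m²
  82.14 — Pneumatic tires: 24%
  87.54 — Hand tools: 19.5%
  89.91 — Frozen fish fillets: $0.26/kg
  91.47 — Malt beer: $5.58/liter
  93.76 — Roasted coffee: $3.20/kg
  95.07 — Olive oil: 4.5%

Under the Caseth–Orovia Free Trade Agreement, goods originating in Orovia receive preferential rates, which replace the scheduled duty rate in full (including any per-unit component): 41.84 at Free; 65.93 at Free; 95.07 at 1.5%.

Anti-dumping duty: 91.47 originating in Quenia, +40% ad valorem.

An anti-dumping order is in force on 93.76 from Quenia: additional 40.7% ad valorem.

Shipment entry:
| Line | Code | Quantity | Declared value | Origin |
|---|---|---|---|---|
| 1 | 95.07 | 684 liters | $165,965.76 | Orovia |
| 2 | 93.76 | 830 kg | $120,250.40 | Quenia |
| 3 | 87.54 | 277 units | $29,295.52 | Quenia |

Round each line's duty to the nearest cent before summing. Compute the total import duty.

$59,800.03

Line 1 (95.07, Orovia, 684 liters, $165,965.76):
Base rate for 95.07 is 4.5%.
Origin Orovia qualifies under the Caseth–Orovia agreement and 95.07 is covered: preferential rate 1.5% applies instead.
Duty = $165,965.76 × 1.5% = $2,489.49.
Line 2 (93.76, Quenia, 830 kg, $120,250.40):
Base rate for 93.76 is $3.20/kg.
Additional duty on 93.76 from Quenia: +40.7% ad valorem. Applied ad valorem rate = 40.7%.
Duty = $120,250.40 × 40.7% + 830 × $3.20 = $51,597.91.
Line 3 (87.54, Quenia, 277 units, $29,295.52):
Base rate for 87.54 is 19.5%.
Duty = $29,295.52 × 19.5% = $5,712.63.
Total = $2,489.49 + $51,597.91 + $5,712.63 = $59,800.03.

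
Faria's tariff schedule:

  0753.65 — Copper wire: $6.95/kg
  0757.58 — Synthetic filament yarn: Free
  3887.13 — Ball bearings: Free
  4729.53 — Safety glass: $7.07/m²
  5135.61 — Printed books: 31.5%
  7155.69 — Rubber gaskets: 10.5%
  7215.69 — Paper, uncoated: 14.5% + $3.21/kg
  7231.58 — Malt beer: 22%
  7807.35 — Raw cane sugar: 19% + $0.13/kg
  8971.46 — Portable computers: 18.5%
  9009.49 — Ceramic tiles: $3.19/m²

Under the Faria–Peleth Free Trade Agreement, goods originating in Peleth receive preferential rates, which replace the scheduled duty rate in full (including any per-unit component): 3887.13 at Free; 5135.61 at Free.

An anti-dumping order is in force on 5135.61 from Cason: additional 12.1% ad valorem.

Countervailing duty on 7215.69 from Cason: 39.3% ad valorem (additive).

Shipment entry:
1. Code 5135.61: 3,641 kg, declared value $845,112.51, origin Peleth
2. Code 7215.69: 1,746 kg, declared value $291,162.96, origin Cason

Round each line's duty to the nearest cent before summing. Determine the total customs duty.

Line 1 (5135.61, Peleth, 3,641 kg, $845,112.51):
Base rate for 5135.61 is 31.5%.
Origin Peleth qualifies under the Faria–Peleth agreement and 5135.61 is covered: preferential rate Free applies instead.
The additional-duty order on 5135.61 targets Cason, not Peleth; it does not apply.
Duty = $845,112.51 × 0% = $0.00.
Line 2 (7215.69, Cason, 1,746 kg, $291,162.96):
Base rate for 7215.69 is 14.5% + $3.21/kg.
Additional duty on 7215.69 from Cason: +39.3%. Applied ad valorem rate: 14.5% + 39.3% = 53.8%.
Duty = $291,162.96 × 53.8% + 1,746 × $3.21 = $162,250.33.
Total = $0.00 + $162,250.33 = $162,250.33.

$162,250.33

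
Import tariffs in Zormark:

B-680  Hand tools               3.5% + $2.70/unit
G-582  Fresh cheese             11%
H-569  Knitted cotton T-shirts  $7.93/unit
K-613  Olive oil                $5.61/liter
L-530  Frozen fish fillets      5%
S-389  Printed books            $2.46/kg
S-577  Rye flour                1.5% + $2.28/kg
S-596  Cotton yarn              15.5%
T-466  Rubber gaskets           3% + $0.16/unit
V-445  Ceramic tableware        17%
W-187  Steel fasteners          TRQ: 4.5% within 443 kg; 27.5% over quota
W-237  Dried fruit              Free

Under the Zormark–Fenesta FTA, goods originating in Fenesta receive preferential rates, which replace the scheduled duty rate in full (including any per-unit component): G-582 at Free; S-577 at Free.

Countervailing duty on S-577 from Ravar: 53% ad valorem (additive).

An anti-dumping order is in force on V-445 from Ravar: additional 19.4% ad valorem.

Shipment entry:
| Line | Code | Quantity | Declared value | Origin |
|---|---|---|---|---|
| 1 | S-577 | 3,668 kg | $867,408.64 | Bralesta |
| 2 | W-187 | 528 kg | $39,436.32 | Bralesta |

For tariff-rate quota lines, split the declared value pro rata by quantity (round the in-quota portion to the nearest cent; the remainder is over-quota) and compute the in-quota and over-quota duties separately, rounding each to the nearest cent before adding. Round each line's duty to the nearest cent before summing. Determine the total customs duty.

Line 1 (S-577, Bralesta, 3,668 kg, $867,408.64):
Base rate for S-577 is 1.5% + $2.28/kg.
S-577 has an FTA preferential rate, but origin Bralesta is not Fenesta; base rate stands.
The additional-duty order on S-577 targets Ravar, not Bralesta; it does not apply.
Duty = $867,408.64 × 1.5% + 3,668 × $2.28 = $21,374.17.
Line 2 (W-187, Bralesta, 528 kg, $39,436.32):
Code W-187 is under a tariff-rate quota (threshold 443 kg). In-quota: 443 kg at 4.5%; over-quota: 85 kg at 27.5%.
Pro-rata value split: in-quota = $39,436.32 × 443/528 = $33,087.67; over-quota = $39,436.32 − $33,087.67 = $6,348.65.
In-quota duty = $33,087.67 × 4.5% = $1,488.95. Over-quota duty = $6,348.65 × 27.5% = $1,745.88.
Line duty = $1,488.95 + $1,745.88 = $3,234.83.
Total = $21,374.17 + $3,234.83 = $24,609.00.

$24,609.00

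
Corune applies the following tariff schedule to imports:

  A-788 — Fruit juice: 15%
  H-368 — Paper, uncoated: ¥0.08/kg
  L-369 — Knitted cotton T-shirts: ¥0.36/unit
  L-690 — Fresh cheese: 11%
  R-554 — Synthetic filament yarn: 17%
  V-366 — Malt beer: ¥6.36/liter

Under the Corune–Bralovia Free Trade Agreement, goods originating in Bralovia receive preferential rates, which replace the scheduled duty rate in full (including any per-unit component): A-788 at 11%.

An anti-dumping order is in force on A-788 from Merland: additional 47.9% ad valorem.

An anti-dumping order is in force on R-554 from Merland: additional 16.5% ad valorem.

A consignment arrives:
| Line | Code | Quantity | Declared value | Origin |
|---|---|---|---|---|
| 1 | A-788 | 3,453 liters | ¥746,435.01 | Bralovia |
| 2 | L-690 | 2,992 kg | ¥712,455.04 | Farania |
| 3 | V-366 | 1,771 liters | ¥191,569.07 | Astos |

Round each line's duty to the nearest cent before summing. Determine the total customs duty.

¥171,741.46

Line 1 (A-788, Bralovia, 3,453 liters, ¥746,435.01):
Base rate for A-788 is 15%.
Origin Bralovia qualifies under the Corune–Bralovia agreement and A-788 is covered: preferential rate 11% applies instead.
The additional-duty order on A-788 targets Merland, not Bralovia; it does not apply.
Duty = ¥746,435.01 × 11% = ¥82,107.85.
Line 2 (L-690, Farania, 2,992 kg, ¥712,455.04):
Base rate for L-690 is 11%.
Duty = ¥712,455.04 × 11% = ¥78,370.05.
Line 3 (V-366, Astos, 1,771 liters, ¥191,569.07):
Base rate for V-366 is ¥6.36/liter.
Duty = 1,771 × ¥6.36 = ¥11,263.56.
Total = ¥82,107.85 + ¥78,370.05 + ¥11,263.56 = ¥171,741.46.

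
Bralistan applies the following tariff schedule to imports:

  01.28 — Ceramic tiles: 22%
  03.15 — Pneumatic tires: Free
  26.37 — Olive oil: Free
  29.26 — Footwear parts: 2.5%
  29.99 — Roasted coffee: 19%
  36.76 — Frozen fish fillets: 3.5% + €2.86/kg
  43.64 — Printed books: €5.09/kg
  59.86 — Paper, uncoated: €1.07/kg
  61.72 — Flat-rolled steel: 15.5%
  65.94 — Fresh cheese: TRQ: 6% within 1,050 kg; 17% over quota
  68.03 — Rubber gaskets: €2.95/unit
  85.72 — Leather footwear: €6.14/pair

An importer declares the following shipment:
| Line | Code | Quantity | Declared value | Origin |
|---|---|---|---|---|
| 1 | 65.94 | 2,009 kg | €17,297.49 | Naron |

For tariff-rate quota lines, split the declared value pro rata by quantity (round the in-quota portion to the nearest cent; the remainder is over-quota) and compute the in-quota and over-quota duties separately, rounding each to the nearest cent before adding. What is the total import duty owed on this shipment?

Line 1 (65.94, Naron, 2,009 kg, €17,297.49):
Code 65.94 is under a tariff-rate quota (threshold 1,050 kg). In-quota: 1,050 kg at 6%; over-quota: 959 kg at 17%.
Pro-rata value split: in-quota = €17,297.49 × 1,050/2,009 = €9,040.50; over-quota = €17,297.49 − €9,040.50 = €8,256.99.
In-quota duty = €9,040.50 × 6% = €542.43. Over-quota duty = €8,256.99 × 17% = €1,403.69.
Line duty = €542.43 + €1,403.69 = €1,946.12.

€1,946.12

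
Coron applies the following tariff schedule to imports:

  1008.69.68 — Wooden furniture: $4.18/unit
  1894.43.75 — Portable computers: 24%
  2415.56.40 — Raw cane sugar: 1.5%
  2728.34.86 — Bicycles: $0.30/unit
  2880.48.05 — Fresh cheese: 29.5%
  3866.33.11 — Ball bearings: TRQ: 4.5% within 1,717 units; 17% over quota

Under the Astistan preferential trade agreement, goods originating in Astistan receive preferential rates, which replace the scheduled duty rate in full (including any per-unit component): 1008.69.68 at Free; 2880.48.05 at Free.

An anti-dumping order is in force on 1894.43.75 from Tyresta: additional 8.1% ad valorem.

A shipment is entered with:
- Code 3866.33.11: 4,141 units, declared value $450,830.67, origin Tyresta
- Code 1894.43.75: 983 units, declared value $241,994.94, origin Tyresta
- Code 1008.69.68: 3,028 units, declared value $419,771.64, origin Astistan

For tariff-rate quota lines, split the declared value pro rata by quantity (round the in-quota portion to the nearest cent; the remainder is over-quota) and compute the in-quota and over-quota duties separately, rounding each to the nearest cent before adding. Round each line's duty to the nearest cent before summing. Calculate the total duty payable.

Line 1 (3866.33.11, Tyresta, 4,141 units, $450,830.67):
Code 3866.33.11 is under a tariff-rate quota (threshold 1,717 units). In-quota: 1,717 units at 4.5%; over-quota: 2,424 units at 17%.
Pro-rata value split: in-quota = $450,830.67 × 1,717/4,141 = $186,929.79; over-quota = $450,830.67 − $186,929.79 = $263,900.88.
In-quota duty = $186,929.79 × 4.5% = $8,411.84. Over-quota duty = $263,900.88 × 17% = $44,863.15.
Line duty = $8,411.84 + $44,863.15 = $53,274.99.
Line 2 (1894.43.75, Tyresta, 983 units, $241,994.94):
Base rate for 1894.43.75 is 24%.
Additional duty on 1894.43.75 from Tyresta: +8.1%. Applied ad valorem rate: 24% + 8.1% = 32.1%.
Duty = $241,994.94 × 32.1% = $77,680.38.
Line 3 (1008.69.68, Astistan, 3,028 units, $419,771.64):
Base rate for 1008.69.68 is $4.18/unit.
Origin Astistan qualifies under the Coron–Astistan agreement and 1008.69.68 is covered: preferential rate Free applies instead.
Duty = $419,771.64 × 0% = $0.00.
Total = $53,274.99 + $77,680.38 + $0.00 = $130,955.37.

$130,955.37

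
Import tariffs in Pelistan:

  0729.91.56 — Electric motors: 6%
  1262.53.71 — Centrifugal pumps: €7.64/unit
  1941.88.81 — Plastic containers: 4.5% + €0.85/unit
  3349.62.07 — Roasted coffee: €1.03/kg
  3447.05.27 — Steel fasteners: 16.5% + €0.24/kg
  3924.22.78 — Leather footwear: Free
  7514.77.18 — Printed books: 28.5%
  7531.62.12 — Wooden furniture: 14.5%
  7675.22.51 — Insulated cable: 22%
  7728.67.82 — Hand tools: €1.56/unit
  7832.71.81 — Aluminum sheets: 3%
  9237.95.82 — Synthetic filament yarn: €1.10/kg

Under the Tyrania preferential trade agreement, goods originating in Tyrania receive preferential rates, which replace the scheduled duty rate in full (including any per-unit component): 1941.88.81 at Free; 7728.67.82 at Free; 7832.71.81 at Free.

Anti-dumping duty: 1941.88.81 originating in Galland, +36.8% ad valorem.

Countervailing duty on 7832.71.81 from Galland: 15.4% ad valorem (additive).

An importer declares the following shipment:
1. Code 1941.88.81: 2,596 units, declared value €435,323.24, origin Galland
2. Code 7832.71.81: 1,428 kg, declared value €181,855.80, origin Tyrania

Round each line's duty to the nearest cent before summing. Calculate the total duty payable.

Line 1 (1941.88.81, Galland, 2,596 units, €435,323.24):
Base rate for 1941.88.81 is 4.5% + €0.85/unit.
1941.88.81 has an FTA preferential rate, but origin Galland is not Tyrania; base rate stands.
Additional duty on 1941.88.81 from Galland: +36.8%. Applied ad valorem rate: 4.5% + 36.8% = 41.3%.
Duty = €435,323.24 × 41.3% + 2,596 × €0.85 = €181,995.10.
Line 2 (7832.71.81, Tyrania, 1,428 kg, €181,855.80):
Base rate for 7832.71.81 is 3%.
Origin Tyrania qualifies under the Pelistan–Tyrania agreement and 7832.71.81 is covered: preferential rate Free applies instead.
The additional-duty order on 7832.71.81 targets Galland, not Tyrania; it does not apply.
Duty = €181,855.80 × 0% = €0.00.
Total = €181,995.10 + €0.00 = €181,995.10.

€181,995.10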